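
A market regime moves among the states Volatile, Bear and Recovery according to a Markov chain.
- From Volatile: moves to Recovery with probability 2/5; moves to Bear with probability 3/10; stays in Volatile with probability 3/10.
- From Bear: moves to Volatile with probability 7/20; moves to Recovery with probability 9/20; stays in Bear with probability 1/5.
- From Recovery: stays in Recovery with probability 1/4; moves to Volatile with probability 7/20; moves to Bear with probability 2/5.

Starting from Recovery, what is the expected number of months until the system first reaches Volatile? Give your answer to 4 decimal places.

Let t(s) be the expected number of months to first reach Volatile from state s, with t(Volatile) = 0. Conditioning on the first month:
t(Bear) = 1 + 0.2·t(Bear) + 0.45·t(Recovery)
t(Recovery) = 1 + 0.4·t(Bear) + 0.25·t(Recovery)
Solving: t(Bear) = 2.8571, t(Recovery) = 2.8571.
Expected months from Recovery to Volatile: 2.8571.

2.8571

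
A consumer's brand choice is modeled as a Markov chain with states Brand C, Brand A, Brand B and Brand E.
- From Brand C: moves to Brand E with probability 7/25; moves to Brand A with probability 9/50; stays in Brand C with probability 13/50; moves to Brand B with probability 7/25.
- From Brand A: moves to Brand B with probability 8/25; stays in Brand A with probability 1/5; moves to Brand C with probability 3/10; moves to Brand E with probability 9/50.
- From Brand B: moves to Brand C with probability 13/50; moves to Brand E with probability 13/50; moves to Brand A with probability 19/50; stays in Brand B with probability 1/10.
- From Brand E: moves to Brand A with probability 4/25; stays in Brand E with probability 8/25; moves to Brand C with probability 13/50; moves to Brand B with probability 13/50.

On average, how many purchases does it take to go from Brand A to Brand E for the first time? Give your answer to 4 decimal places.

Let t(s) be the expected number of purchases to first reach Brand E from state s, with t(Brand E) = 0. Conditioning on the first purchase:
t(Brand C) = 1 + 0.26·t(Brand C) + 0.18·t(Brand A) + 0.28·t(Brand B)
t(Brand A) = 1 + 0.3·t(Brand C) + 0.2·t(Brand A) + 0.32·t(Brand B)
t(Brand B) = 1 + 0.26·t(Brand C) + 0.38·t(Brand A) + 0.1·t(Brand B)
Solving: t(Brand C) = 3.9726, t(Brand A) = 4.3836, t(Brand B) = 4.1096.
Expected purchases from Brand A to Brand E: 4.3836.

4.3836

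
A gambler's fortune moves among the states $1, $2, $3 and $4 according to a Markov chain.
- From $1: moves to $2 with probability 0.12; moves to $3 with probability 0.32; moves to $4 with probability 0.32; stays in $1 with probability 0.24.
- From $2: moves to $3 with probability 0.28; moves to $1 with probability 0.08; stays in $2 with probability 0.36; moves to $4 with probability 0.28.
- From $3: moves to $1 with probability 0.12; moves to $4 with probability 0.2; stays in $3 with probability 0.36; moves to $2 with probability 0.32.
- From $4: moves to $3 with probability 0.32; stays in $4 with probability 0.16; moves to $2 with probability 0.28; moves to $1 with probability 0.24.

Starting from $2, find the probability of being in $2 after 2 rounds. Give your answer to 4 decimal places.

Propagate the distribution vector 2 rounds from $2.
After 0 rounds: (0.0000, 1.0000, 0.0000, 0.0000)
After 1 round: (0.0800, 0.3600, 0.2800, 0.2800)
After 2 rounds: (0.1488, 0.3072, 0.3168, 0.2272)
P(in $2 after 2 rounds) = 0.3072

0.3072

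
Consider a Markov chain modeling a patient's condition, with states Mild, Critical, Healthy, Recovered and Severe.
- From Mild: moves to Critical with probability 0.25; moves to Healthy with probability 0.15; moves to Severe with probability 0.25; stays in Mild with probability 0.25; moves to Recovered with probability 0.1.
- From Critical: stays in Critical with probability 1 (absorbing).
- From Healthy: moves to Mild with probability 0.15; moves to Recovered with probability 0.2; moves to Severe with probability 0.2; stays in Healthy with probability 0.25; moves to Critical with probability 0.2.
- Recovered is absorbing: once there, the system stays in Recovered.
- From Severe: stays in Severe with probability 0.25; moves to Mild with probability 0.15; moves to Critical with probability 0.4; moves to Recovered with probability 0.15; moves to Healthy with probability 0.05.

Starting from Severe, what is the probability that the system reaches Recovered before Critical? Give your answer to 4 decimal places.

Let h(s) be the probability of absorption at Recovered starting from transient state s. Then h(Recovered) = 1 and h(Critical) = 0. By first-step analysis:
h(Mild) = 0.25·h(Mild) + 0.25·0 + 0.15·h(Healthy) + 0.1·1 + 0.25·h(Severe)
h(Healthy) = 0.15·h(Mild) + 0.2·0 + 0.25·h(Healthy) + 0.2·1 + 0.2·h(Severe)
h(Severe) = 0.15·h(Mild) + 0.4·0 + 0.05·h(Healthy) + 0.15·1 + 0.25·h(Severe)
Solving: h(Mild) = 0.3110, h(Healthy) = 0.4060, h(Severe) = 0.2893.
Starting from Severe, the probability is 0.2893.

0.2893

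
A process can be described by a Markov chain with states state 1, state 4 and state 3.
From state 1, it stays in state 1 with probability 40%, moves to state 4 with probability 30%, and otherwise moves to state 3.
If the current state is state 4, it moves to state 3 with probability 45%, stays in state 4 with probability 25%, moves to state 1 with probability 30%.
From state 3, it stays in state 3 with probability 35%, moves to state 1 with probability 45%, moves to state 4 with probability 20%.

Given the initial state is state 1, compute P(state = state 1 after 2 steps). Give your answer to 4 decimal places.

0.3850

Sum over the intermediate state after 1 step:
P = P(state 1→state 1)·P(state 1→state 1) + P(state 1→state 4)·P(state 4→state 1) + P(state 1→state 3)·P(state 3→state 1)
  = 0.4×0.4 + 0.3×0.3 + 0.3×0.45
  = 0.1600 + 0.0900 + 0.1350 = 0.3850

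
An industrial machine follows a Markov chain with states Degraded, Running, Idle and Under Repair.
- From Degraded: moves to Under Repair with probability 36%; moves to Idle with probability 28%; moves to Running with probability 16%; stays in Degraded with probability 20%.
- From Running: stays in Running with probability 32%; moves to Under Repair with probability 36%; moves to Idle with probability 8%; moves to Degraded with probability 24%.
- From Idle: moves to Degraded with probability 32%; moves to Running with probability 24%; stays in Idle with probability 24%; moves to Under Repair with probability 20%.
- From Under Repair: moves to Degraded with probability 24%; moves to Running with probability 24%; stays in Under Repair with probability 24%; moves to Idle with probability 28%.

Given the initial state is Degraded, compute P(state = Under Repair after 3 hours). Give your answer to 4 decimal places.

0.2895

Propagate the distribution vector 3 hours from Degraded.
After 0 hours: (1.0000, 0.0000, 0.0000, 0.0000)
After 1 hour: (0.2000, 0.1600, 0.2800, 0.3600)
After 2 hours: (0.2544, 0.2368, 0.2368, 0.2720)
After 3 hours: (0.2488, 0.2386, 0.2232, 0.2895)
P(in Under Repair after 3 hours) = 0.2895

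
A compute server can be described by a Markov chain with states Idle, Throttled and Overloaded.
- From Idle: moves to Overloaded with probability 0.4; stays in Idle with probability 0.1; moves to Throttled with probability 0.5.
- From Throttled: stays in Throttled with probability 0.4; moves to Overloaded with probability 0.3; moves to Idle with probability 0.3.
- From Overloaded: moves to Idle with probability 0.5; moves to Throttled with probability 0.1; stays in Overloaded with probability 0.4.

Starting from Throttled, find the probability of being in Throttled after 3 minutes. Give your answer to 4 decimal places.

Propagate the distribution vector 3 minutes from Throttled.
After 0 minutes: (0.0000, 1.0000, 0.0000)
After 1 minute: (0.3000, 0.4000, 0.3000)
After 2 minutes: (0.3000, 0.3400, 0.3600)
After 3 minutes: (0.3120, 0.3220, 0.3660)
P(in Throttled after 3 minutes) = 0.3220

0.3220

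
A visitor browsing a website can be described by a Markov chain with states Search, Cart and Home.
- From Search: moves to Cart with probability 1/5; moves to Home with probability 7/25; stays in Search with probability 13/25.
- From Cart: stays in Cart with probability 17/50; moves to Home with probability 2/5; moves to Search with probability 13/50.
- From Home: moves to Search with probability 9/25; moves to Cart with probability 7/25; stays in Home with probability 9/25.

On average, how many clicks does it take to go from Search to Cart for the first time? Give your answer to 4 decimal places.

4.4574

Let t(s) be the expected number of clicks to first reach Cart from state s, with t(Cart) = 0. Conditioning on the first click:
t(Search) = 1 + 0.52·t(Search) + 0.28·t(Home)
t(Home) = 1 + 0.36·t(Search) + 0.36·t(Home)
Solving: t(Search) = 4.4574, t(Home) = 4.0698.
Expected clicks from Search to Cart: 4.4574.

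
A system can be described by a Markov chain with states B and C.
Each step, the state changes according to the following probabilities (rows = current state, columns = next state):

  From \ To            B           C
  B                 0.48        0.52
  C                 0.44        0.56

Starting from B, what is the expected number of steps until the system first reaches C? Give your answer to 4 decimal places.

Let t(s) be the expected number of steps to first reach C from state s, with t(C) = 0. Conditioning on the first step:
t(B) = 1 + 0.48·t(B)
Solving: t(B) = 1.9231.
Expected steps from B to C: 1.9231.

1.9231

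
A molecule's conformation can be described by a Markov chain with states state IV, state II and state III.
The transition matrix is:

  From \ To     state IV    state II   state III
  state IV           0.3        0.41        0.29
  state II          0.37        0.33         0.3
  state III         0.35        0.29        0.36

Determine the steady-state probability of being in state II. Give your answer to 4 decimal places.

0.3446

Let the stationary distribution be π with π = πP and π_1 + π_2 + π_3 = 1.
π_1 = 0.3·π_1 + 0.37·π_2 + 0.35·π_3
π_2 = 0.41·π_1 + 0.33·π_2 + 0.29·π_3
Solving with the normalization constraint gives π = (0.3399, 0.3446, 0.3155).
So the stationary probability of state II is 0.3446.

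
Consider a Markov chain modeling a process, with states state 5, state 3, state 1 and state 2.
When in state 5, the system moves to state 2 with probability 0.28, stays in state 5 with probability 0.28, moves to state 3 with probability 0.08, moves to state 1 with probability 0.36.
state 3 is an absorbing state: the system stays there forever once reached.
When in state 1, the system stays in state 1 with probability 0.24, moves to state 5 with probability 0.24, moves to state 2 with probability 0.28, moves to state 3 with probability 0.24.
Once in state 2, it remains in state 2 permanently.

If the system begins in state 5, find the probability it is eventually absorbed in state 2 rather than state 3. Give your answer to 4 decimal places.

0.6806

Let h(s) be the probability of absorption at state 2 starting from transient state s. Then h(state 2) = 1 and h(state 3) = 0. By first-step analysis:
h(state 5) = 0.28·h(state 5) + 0.08·0 + 0.36·h(state 1) + 0.28·1
h(state 1) = 0.24·h(state 5) + 0.24·0 + 0.24·h(state 1) + 0.28·1
Solving: h(state 5) = 0.6806, h(state 1) = 0.5833.
Starting from state 5, the probability is 0.6806.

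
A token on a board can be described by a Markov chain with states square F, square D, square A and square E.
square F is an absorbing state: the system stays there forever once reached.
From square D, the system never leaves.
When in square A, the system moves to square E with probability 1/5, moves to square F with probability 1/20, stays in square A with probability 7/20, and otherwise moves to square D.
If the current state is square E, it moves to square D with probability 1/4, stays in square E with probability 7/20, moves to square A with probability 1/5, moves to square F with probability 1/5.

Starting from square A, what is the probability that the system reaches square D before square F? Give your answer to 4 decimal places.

0.8105

Let h(s) be the probability of absorption at square D starting from transient state s. Then h(square D) = 1 and h(square F) = 0. By first-step analysis:
h(square A) = 0.05·0 + 0.4·1 + 0.35·h(square A) + 0.2·h(square E)
h(square E) = 0.2·0 + 0.25·1 + 0.2·h(square A) + 0.35·h(square E)
Solving: h(square A) = 0.8105, h(square E) = 0.6340.
Starting from square A, the probability is 0.8105.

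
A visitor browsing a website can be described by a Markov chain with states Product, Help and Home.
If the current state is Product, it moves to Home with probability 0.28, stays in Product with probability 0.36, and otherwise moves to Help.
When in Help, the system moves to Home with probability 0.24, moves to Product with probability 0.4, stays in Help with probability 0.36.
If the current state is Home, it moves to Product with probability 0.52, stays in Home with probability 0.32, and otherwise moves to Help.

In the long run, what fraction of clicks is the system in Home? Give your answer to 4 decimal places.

Let the stationary distribution be π with π = πP and π_1 + π_2 + π_3 = 1.
π_1 = 0.36·π_1 + 0.4·π_2 + 0.52·π_3
π_2 = 0.36·π_1 + 0.36·π_2 + 0.16·π_3
Solving with the normalization constraint gives π = (0.4168, 0.3042, 0.2790).
So the stationary probability of Home is 0.2790.

0.2790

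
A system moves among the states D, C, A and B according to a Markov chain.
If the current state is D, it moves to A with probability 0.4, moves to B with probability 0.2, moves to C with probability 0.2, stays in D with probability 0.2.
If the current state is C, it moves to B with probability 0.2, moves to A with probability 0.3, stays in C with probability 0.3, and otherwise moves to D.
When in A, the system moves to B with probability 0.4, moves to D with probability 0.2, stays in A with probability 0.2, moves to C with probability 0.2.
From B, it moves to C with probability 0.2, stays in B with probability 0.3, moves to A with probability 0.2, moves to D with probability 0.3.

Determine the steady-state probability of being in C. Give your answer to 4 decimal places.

0.2222

Let the stationary distribution be π with π = πP and π_1 + π_2 + π_3 + π_4 = 1.
π_1 = 0.2·π_1 + 0.2·π_2 + 0.2·π_3 + 0.3·π_4
π_2 = 0.2·π_1 + 0.3·π_2 + 0.2·π_3 + 0.2·π_4
π_3 = 0.4·π_1 + 0.3·π_2 + 0.2·π_3 + 0.2·π_4
Solving with the normalization constraint gives π = (0.2282, 0.2222, 0.2679, 0.2817).
So the stationary probability of C is 0.2222.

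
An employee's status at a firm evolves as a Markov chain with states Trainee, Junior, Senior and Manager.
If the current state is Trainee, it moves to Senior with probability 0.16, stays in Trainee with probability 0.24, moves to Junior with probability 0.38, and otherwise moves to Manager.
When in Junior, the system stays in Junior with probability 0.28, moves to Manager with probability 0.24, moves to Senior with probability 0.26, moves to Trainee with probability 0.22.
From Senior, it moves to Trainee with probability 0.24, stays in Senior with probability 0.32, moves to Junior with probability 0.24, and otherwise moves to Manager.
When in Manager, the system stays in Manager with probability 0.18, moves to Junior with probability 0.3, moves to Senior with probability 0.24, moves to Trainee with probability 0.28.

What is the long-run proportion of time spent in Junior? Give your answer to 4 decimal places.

Let the stationary distribution be π with π = πP and π_1 + π_2 + π_3 + π_4 = 1.
π_1 = 0.24·π_1 + 0.22·π_2 + 0.24·π_3 + 0.28·π_4
π_2 = 0.38·π_1 + 0.28·π_2 + 0.24·π_3 + 0.3·π_4
π_3 = 0.16·π_1 + 0.26·π_2 + 0.32·π_3 + 0.24·π_4
Solving with the normalization constraint gives π = (0.2425, 0.2987, 0.2463, 0.2125).
So the stationary probability of Junior is 0.2987.

0.2987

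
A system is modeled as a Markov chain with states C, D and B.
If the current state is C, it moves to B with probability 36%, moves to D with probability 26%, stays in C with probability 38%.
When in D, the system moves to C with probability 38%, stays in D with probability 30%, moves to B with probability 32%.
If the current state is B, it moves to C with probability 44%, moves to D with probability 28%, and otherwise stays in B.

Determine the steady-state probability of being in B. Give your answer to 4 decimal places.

Let the stationary distribution be π with π = πP and π_1 + π_2 + π_3 = 1.
π_1 = 0.38·π_1 + 0.38·π_2 + 0.44·π_3
π_2 = 0.26·π_1 + 0.3·π_2 + 0.28·π_3
Solving with the normalization constraint gives π = (0.3994, 0.2776, 0.3231).
So the stationary probability of B is 0.3231.

0.3231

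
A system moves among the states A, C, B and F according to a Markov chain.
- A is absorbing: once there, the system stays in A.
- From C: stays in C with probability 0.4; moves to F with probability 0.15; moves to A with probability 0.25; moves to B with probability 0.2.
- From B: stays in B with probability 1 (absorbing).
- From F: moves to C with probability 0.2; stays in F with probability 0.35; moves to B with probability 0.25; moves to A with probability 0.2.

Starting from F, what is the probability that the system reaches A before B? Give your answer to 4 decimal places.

Let h(s) be the probability of absorption at A starting from transient state s. Then h(A) = 1 and h(B) = 0. By first-step analysis:
h(C) = 0.25·1 + 0.4·h(C) + 0.2·0 + 0.15·h(F)
h(F) = 0.2·1 + 0.2·h(C) + 0.25·0 + 0.35·h(F)
Solving: h(C) = 0.5347, h(F) = 0.4722.
Starting from F, the probability is 0.4722.

0.4722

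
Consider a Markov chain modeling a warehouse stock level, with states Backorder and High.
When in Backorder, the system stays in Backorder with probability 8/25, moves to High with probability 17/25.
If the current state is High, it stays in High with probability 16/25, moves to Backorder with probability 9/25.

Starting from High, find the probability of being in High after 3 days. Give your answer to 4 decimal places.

Propagate the distribution vector 3 days from High.
After 0 days: (0.0000, 1.0000)
After 1 day: (0.3600, 0.6400)
After 2 days: (0.3456, 0.6544)
After 3 days: (0.3462, 0.6538)
P(in High after 3 days) = 0.6538

0.6538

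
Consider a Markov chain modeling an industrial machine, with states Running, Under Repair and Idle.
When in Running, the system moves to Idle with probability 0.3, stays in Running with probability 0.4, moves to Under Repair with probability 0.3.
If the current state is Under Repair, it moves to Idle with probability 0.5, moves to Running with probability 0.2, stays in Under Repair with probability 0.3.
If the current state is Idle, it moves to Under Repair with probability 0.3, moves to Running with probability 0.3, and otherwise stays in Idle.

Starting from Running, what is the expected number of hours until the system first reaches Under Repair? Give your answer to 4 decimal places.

3.3333

Let t(s) be the expected number of hours to first reach Under Repair from state s, with t(Under Repair) = 0. Conditioning on the first hour:
t(Running) = 1 + 0.4·t(Running) + 0.3·t(Idle)
t(Idle) = 1 + 0.3·t(Running) + 0.4·t(Idle)
Solving: t(Running) = 3.3333, t(Idle) = 3.3333.
Expected hours from Running to Under Repair: 3.3333.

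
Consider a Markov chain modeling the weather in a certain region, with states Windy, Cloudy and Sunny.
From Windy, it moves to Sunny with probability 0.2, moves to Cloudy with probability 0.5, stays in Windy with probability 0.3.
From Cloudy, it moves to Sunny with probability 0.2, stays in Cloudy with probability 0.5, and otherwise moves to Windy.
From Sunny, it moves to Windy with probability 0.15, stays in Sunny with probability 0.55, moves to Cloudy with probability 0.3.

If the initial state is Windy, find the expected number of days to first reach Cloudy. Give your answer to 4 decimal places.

2.2807

Let t(s) be the expected number of days to first reach Cloudy from state s, with t(Cloudy) = 0. Conditioning on the first day:
t(Windy) = 1 + 0.3·t(Windy) + 0.2·t(Sunny)
t(Sunny) = 1 + 0.15·t(Windy) + 0.55·t(Sunny)
Solving: t(Windy) = 2.2807, t(Sunny) = 2.9825.
Expected days from Windy to Cloudy: 2.2807.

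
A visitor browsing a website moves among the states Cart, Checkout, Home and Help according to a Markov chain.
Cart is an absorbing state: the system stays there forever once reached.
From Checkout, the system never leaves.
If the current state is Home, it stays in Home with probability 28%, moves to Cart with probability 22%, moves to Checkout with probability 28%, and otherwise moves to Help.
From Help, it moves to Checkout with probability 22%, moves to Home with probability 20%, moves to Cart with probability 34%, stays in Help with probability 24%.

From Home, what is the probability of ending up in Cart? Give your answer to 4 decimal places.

Let h(s) be the probability of absorption at Cart starting from transient state s. Then h(Cart) = 1 and h(Checkout) = 0. By first-step analysis:
h(Home) = 0.22·1 + 0.28·0 + 0.28·h(Home) + 0.22·h(Help)
h(Help) = 0.34·1 + 0.22·0 + 0.2·h(Home) + 0.24·h(Help)
Solving: h(Home) = 0.4809, h(Help) = 0.5739.
Starting from Home, the probability is 0.4809.

0.4809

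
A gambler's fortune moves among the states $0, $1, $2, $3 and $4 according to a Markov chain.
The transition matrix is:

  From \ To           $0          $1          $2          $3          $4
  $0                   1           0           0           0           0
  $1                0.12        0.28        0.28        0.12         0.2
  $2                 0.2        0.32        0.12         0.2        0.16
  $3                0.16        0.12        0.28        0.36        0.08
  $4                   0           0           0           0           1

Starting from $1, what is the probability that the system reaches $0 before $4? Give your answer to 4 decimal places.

Let h(s) be the probability of absorption at $0 starting from transient state s. Then h($0) = 1 and h($4) = 0. By first-step analysis:
h($1) = 0.12·1 + 0.28·h($1) + 0.28·h($2) + 0.12·h($3) + 0.2·0
h($2) = 0.2·1 + 0.32·h($1) + 0.12·h($2) + 0.2·h($3) + 0.16·0
h($3) = 0.16·1 + 0.12·h($1) + 0.28·h($2) + 0.36·h($3) + 0.08·0
Solving: h($1) = 0.4655, h($2) = 0.5255, h($3) = 0.5672.
Starting from $1, the probability is 0.4655.

0.4655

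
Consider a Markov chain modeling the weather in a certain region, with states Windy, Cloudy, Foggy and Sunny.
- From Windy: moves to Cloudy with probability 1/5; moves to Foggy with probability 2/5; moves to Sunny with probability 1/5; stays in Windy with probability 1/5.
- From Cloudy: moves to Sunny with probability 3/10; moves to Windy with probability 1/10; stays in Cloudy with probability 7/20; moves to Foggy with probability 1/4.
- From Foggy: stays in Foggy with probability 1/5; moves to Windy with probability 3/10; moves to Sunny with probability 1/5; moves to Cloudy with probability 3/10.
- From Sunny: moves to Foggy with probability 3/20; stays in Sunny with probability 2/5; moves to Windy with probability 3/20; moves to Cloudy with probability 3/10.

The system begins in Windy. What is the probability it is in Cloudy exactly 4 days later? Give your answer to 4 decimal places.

Propagate the distribution vector 4 days from Windy.
After 0 days: (1.0000, 0.0000, 0.0000, 0.0000)
After 1 day: (0.2000, 0.2000, 0.4000, 0.2000)
After 2 days: (0.2100, 0.2900, 0.2400, 0.2600)
After 3 days: (0.1820, 0.2935, 0.2435, 0.2810)
After 4 days: (0.1810, 0.2965, 0.2370, 0.2856)
P(in Cloudy after 4 days) = 0.2965

0.2965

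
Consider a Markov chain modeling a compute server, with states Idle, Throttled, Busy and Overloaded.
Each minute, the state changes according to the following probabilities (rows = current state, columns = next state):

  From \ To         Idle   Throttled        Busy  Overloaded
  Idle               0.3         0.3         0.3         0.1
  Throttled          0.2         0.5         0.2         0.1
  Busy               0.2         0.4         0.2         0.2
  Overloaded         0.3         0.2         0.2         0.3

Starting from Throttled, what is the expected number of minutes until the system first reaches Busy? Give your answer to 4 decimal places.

4.4720

Let t(s) be the expected number of minutes to first reach Busy from state s, with t(Busy) = 0. Conditioning on the first minute:
t(Idle) = 1 + 0.3·t(Idle) + 0.3·t(Throttled) + 0.1·t(Overloaded)
t(Throttled) = 1 + 0.2·t(Idle) + 0.5·t(Throttled) + 0.1·t(Overloaded)
t(Overloaded) = 1 + 0.3·t(Idle) + 0.2·t(Throttled) + 0.3·t(Overloaded)
Solving: t(Idle) = 3.9752, t(Throttled) = 4.4720, t(Overloaded) = 4.4099.
Expected minutes from Throttled to Busy: 4.4720.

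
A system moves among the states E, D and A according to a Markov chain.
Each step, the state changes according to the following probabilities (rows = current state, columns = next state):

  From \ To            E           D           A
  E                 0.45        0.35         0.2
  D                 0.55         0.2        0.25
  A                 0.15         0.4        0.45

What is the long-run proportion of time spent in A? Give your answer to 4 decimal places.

Let the stationary distribution be π with π = πP and π_1 + π_2 + π_3 = 1.
π_1 = 0.45·π_1 + 0.55·π_2 + 0.15·π_3
π_2 = 0.35·π_1 + 0.2·π_2 + 0.4·π_3
Solving with the normalization constraint gives π = (0.3953, 0.3169, 0.2878).
So the stationary probability of A is 0.2878.

0.2878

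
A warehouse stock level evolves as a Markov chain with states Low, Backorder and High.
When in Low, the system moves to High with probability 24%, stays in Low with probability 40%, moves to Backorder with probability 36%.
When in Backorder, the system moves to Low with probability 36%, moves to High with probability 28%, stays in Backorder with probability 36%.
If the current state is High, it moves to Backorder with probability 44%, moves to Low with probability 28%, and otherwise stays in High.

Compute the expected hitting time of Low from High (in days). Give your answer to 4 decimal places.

3.1991

Let t(s) be the expected number of days to first reach Low from state s, with t(Low) = 0. Conditioning on the first day:
t(Backorder) = 1 + 0.36·t(Backorder) + 0.28·t(High)
t(High) = 1 + 0.44·t(Backorder) + 0.28·t(High)
Solving: t(Backorder) = 2.9621, t(High) = 3.1991.
Expected days from High to Low: 3.1991.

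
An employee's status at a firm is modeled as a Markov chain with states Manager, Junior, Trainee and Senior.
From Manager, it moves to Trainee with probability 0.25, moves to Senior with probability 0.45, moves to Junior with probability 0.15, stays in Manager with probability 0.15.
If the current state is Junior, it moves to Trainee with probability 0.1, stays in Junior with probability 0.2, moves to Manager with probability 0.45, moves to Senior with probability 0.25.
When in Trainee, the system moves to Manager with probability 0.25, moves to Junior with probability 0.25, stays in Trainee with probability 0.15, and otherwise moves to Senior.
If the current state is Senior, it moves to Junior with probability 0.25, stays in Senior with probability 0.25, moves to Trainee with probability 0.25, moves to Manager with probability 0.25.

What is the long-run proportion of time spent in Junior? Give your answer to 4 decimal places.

0.2128

Let the stationary distribution be π with π = πP and π_1 + π_2 + π_3 + π_4 = 1.
π_1 = 0.15·π_1 + 0.45·π_2 + 0.25·π_3 + 0.25·π_4
π_2 = 0.15·π_1 + 0.2·π_2 + 0.25·π_3 + 0.25·π_4
π_3 = 0.25·π_1 + 0.1·π_2 + 0.15·π_3 + 0.25·π_4
Solving with the normalization constraint gives π = (0.2660, 0.2128, 0.1983, 0.3230).
So the stationary probability of Junior is 0.2128.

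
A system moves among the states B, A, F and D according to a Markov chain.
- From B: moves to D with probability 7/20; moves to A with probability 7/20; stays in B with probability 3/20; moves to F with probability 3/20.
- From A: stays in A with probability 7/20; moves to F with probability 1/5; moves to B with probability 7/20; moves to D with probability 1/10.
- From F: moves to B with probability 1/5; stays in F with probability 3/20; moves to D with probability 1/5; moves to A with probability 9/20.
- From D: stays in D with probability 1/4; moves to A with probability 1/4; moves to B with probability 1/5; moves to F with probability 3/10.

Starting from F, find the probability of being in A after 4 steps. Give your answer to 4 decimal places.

0.3483

Propagate the distribution vector 4 steps from F.
After 0 steps: (0.0000, 0.0000, 1.0000, 0.0000)
After 1 step: (0.2000, 0.4500, 0.1500, 0.2000)
After 2 steps: (0.2575, 0.3450, 0.2025, 0.1950)
After 3 steps: (0.2389, 0.3508, 0.1965, 0.2139)
After 4 steps: (0.2407, 0.3483, 0.1996, 0.2115)
P(in A after 4 steps) = 0.3483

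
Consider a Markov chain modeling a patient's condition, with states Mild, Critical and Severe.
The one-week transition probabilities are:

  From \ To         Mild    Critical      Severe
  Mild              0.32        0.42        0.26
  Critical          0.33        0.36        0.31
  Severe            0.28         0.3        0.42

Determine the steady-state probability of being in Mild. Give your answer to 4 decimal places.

0.3104

Let the stationary distribution be π with π = πP and π_1 + π_2 + π_3 = 1.
π_1 = 0.32·π_1 + 0.33·π_2 + 0.28·π_3
π_2 = 0.42·π_1 + 0.36·π_2 + 0.3·π_3
Solving with the normalization constraint gives π = (0.3104, 0.3588, 0.3309).
So the stationary probability of Mild is 0.3104.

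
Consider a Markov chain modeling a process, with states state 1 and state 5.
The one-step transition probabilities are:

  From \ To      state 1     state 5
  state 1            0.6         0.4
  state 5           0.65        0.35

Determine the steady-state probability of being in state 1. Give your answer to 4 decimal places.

0.6190

Let the stationary distribution be π with π = πP and π_1 + π_2 = 1.
π_1 = 0.6·π_1 + 0.65·π_2
Solving with the normalization constraint gives π = (0.6190, 0.3810).
So the stationary probability of state 1 is 0.6190.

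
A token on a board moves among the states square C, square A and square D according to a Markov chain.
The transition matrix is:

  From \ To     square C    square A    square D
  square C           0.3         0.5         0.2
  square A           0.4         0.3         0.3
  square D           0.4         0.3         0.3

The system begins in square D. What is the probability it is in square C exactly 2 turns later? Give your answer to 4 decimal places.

0.3600

Sum over the intermediate state after 1 turn:
P = P(square D→square C)·P(square C→square C) + P(square D→square A)·P(square A→square C) + P(square D→square D)·P(square D→square C)
  = 0.4×0.3 + 0.3×0.4 + 0.3×0.4
  = 0.1200 + 0.1200 + 0.1200 = 0.3600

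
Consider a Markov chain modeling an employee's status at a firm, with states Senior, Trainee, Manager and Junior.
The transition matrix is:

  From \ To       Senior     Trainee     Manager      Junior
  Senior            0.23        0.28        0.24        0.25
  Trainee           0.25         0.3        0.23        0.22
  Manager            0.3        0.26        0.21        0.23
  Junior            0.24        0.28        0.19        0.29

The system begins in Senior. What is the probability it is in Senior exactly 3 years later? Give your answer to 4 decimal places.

Propagate the distribution vector 3 years from Senior.
After 0 years: (1.0000, 0.0000, 0.0000, 0.0000)
After 1 year: (0.2300, 0.2800, 0.2400, 0.2500)
After 2 years: (0.2549, 0.2808, 0.2175, 0.2468)
After 3 years: (0.2533, 0.2813, 0.2183, 0.2471)
P(in Senior after 3 years) = 0.2533

0.2533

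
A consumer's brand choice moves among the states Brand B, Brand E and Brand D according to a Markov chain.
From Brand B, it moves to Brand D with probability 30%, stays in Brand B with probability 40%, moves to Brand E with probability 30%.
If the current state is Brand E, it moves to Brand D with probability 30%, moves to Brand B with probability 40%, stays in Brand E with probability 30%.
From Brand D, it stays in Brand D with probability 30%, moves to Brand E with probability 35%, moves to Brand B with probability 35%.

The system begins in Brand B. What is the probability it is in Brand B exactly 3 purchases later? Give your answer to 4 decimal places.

0.3850

Propagate the distribution vector 3 purchases from Brand B.
After 0 purchases: (1.0000, 0.0000, 0.0000)
After 1 purchase: (0.4000, 0.3000, 0.3000)
After 2 purchases: (0.3850, 0.3150, 0.3000)
After 3 purchases: (0.3850, 0.3150, 0.3000)
P(in Brand B after 3 purchases) = 0.3850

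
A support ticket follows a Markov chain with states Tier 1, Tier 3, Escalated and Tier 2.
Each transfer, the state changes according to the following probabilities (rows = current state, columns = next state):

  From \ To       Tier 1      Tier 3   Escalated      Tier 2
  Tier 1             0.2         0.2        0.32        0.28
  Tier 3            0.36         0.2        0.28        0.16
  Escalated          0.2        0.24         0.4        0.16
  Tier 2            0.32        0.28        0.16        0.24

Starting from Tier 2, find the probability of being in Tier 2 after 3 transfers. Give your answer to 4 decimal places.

Propagate the distribution vector 3 transfers from Tier 2.
After 0 transfers: (0.0000, 0.0000, 0.0000, 1.0000)
After 1 transfer: (0.3200, 0.2800, 0.1600, 0.2400)
After 2 transfers: (0.2736, 0.2256, 0.2832, 0.2176)
After 3 transfers: (0.2622, 0.2287, 0.2988, 0.2102)
P(in Tier 2 after 3 transfers) = 0.2102

0.2102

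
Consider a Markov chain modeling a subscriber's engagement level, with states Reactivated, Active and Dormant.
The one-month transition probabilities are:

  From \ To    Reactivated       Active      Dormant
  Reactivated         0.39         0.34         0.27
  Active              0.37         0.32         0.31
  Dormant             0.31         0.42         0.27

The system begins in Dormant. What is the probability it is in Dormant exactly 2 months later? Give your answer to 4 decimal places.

Sum over the intermediate state after 1 month:
P = P(Dormant→Reactivated)·P(Reactivated→Dormant) + P(Dormant→Active)·P(Active→Dormant) + P(Dormant→Dormant)·P(Dormant→Dormant)
  = 0.31×0.27 + 0.42×0.31 + 0.27×0.27
  = 0.0837 + 0.1302 + 0.0729 = 0.2868

0.2868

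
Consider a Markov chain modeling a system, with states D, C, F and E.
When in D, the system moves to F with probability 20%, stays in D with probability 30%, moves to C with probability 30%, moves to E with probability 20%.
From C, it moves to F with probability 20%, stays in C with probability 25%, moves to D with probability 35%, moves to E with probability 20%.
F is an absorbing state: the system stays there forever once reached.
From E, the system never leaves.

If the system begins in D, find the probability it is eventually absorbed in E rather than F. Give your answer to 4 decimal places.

Let h(s) be the probability of absorption at E starting from transient state s. Then h(E) = 1 and h(F) = 0. By first-step analysis:
h(D) = 0.3·h(D) + 0.3·h(C) + 0.2·0 + 0.2·1
h(C) = 0.35·h(D) + 0.25·h(C) + 0.2·0 + 0.2·1
Solving: h(D) = 0.5000, h(C) = 0.5000.
Starting from D, the probability is 0.5000.

0.5000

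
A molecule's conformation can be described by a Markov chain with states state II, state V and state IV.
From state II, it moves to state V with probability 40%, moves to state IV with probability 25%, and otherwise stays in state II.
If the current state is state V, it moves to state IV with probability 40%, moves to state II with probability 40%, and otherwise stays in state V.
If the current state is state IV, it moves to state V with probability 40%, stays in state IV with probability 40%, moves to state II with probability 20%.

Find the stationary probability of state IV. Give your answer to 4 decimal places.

0.3529

Let the stationary distribution be π with π = πP and π_1 + π_2 + π_3 = 1.
π_1 = 0.35·π_1 + 0.4·π_2 + 0.2·π_3
π_2 = 0.4·π_1 + 0.2·π_2 + 0.4·π_3
Solving with the normalization constraint gives π = (0.3137, 0.3333, 0.3529).
So the stationary probability of state IV is 0.3529.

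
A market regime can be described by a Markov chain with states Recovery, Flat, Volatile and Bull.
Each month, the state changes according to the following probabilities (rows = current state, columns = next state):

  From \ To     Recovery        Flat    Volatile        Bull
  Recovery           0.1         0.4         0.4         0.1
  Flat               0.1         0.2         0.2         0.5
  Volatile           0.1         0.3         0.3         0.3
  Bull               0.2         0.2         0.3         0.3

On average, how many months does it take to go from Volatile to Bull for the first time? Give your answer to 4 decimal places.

Let t(s) be the expected number of months to first reach Bull from state s, with t(Bull) = 0. Conditioning on the first month:
t(Recovery) = 1 + 0.1·t(Recovery) + 0.4·t(Flat) + 0.4·t(Volatile)
t(Flat) = 1 + 0.1·t(Recovery) + 0.2·t(Flat) + 0.2·t(Volatile)
t(Volatile) = 1 + 0.1·t(Recovery) + 0.3·t(Flat) + 0.3·t(Volatile)
Solving: t(Recovery) = 3.5135, t(Flat) = 2.4324, t(Volatile) = 2.9730.
Expected months from Volatile to Bull: 2.9730.

2.9730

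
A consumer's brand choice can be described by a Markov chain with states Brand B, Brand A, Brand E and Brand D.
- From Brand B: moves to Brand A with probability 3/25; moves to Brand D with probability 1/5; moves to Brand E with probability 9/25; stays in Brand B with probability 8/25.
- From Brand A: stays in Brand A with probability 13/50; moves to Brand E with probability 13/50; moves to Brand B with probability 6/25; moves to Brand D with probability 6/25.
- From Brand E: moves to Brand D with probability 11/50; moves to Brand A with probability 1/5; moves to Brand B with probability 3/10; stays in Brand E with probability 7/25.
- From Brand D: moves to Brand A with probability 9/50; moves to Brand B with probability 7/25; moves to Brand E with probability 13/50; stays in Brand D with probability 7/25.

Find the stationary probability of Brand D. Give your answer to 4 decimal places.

0.2318

Let the stationary distribution be π with π = πP and π_1 + π_2 + π_3 + π_4 = 1.
π_1 = 0.32·π_1 + 0.24·π_2 + 0.3·π_3 + 0.28·π_4
π_2 = 0.12·π_1 + 0.26·π_2 + 0.2·π_3 + 0.18·π_4
π_3 = 0.36·π_1 + 0.26·π_2 + 0.28·π_3 + 0.26·π_4
Solving with the normalization constraint gives π = (0.2902, 0.1831, 0.2949, 0.2318).
So the stationary probability of Brand D is 0.2318.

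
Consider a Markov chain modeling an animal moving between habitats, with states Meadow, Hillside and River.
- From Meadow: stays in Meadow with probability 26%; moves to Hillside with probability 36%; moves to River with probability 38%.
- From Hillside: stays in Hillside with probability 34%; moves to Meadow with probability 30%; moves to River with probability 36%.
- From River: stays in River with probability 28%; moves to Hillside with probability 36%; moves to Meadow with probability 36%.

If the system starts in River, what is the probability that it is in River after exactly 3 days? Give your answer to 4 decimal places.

0.3385

Propagate the distribution vector 3 days from River.
After 0 days: (0.0000, 0.0000, 1.0000)
After 1 day: (0.3600, 0.3600, 0.2800)
After 2 days: (0.3024, 0.3528, 0.3448)
After 3 days: (0.3086, 0.3529, 0.3385)
P(in River after 3 days) = 0.3385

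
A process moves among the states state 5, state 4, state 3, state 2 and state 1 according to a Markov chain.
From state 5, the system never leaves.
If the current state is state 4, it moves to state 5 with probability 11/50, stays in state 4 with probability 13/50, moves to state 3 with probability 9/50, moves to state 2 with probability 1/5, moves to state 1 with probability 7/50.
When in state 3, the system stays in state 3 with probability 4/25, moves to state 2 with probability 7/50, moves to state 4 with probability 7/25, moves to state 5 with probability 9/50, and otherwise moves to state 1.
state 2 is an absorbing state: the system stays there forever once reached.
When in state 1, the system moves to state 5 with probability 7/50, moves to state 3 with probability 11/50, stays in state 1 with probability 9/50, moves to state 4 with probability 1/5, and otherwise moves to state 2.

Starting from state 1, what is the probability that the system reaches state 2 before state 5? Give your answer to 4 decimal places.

Let h(s) be the probability of absorption at state 2 starting from transient state s. Then h(state 2) = 1 and h(state 5) = 0. By first-step analysis:
h(state 4) = 0.22·0 + 0.26·h(state 4) + 0.18·h(state 3) + 0.2·1 + 0.14·h(state 1)
h(state 3) = 0.18·0 + 0.28·h(state 4) + 0.16·h(state 3) + 0.14·1 + 0.24·h(state 1)
h(state 1) = 0.14·0 + 0.2·h(state 4) + 0.22·h(state 3) + 0.26·1 + 0.18·h(state 1)
Solving: h(state 4) = 0.4993, h(state 3) = 0.4965, h(state 1) = 0.5721.
Starting from state 1, the probability is 0.5721.

0.5721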